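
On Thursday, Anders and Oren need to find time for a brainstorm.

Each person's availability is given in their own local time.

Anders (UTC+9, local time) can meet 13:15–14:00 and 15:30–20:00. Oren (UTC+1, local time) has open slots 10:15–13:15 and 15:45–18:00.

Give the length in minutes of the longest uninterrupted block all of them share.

Anders → UTC: 04:15–05:00, 06:30–11:00.
Oren → UTC: 09:15–12:15, 14:45–17:00.
Anders ∩ Oren: 09:15–11:00.
Single common window of 105 minutes.

105 minutes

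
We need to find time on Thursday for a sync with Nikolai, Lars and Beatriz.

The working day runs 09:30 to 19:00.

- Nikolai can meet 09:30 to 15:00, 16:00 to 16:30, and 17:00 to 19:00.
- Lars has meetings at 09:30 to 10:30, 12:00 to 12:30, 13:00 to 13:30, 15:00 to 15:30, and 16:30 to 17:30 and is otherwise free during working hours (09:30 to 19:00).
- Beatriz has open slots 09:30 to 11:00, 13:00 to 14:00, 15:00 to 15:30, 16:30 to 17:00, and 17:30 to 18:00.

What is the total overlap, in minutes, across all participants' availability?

90 minutes

Lars free within 09:30–19:00: 10:30–12:00, 12:30–13:00, 13:30–15:00, 15:30–16:30, 17:30–19:00.
Nikolai ∩ Lars: 10:30–12:00, 12:30–13:00, 13:30–15:00, 16:00–16:30, 17:30–19:00.
Nikolai ∩ Lars ∩ Beatriz: 10:30–11:00, 13:30–14:00, 17:30–18:00.
Total common minutes: 30 + 30 + 30 = 90.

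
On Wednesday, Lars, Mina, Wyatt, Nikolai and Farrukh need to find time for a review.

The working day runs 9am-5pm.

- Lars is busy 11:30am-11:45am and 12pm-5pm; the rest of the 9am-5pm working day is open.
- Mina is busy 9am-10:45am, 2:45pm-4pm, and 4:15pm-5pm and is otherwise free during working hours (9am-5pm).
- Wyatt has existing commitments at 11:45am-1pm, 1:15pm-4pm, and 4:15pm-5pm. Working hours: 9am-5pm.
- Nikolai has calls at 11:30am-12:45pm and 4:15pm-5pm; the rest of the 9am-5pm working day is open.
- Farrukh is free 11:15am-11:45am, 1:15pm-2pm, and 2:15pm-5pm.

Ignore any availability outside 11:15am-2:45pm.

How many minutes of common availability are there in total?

15 minutes

Lars free within 09:00–17:00: 09:00–11:30, 11:45–12:00.
Mina free within 09:00–17:00: 10:45–14:45, 16:00–16:15.
Wyatt free within 09:00–17:00: 09:00–11:45, 13:00–13:15, 16:00–16:15.
Nikolai free within 09:00–17:00: 09:00–11:30, 12:45–16:15.
Lars ∩ Mina: 10:45–11:30, 11:45–12:00.
Lars ∩ Mina ∩ Wyatt: 10:45–11:30.
Lars ∩ Mina ∩ Wyatt ∩ Nikolai: 10:45–11:30.
Lars ∩ Mina ∩ Wyatt ∩ Nikolai ∩ Farrukh: 11:15–11:30.
Restricted to 11:15–14:45: 11:15–11:30.
Total common minutes: 15.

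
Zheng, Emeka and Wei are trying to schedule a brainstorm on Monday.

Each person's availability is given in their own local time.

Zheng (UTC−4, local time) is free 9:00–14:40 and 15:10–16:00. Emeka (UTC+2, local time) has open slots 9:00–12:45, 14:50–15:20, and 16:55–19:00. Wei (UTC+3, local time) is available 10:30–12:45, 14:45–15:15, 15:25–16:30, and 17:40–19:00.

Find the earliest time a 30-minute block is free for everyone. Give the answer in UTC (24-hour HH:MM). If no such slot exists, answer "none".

14:55

Zheng → UTC: 13:00–18:40, 19:10–20:00.
Emeka → UTC: 07:00–10:45, 12:50–13:20, 14:55–17:00.
Wei → UTC: 07:30–09:45, 11:45–12:15, 12:25–13:30, 14:40–16:00.
Zheng ∩ Emeka: 13:00–13:20, 14:55–17:00.
Zheng ∩ Emeka ∩ Wei: 13:00–13:20, 14:55–16:00.
Windows ≥ 30 min: 14:55–16:00.
Earliest such window starts at 14:55.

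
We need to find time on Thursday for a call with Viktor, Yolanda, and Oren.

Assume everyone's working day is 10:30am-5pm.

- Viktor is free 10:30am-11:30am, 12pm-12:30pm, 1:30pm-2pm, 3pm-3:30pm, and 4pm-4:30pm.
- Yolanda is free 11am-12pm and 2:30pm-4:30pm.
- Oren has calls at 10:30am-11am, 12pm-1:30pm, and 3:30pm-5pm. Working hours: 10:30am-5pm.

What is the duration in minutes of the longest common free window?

Oren free within 10:30–17:00: 11:00–12:00, 13:30–15:30.
Viktor ∩ Yolanda: 11:00–11:30, 15:00–15:30, 16:00–16:30.
Viktor ∩ Yolanda ∩ Oren: 11:00–11:30, 15:00–15:30.
Common window lengths: 30, 30 min; longest is 30.

30 minutes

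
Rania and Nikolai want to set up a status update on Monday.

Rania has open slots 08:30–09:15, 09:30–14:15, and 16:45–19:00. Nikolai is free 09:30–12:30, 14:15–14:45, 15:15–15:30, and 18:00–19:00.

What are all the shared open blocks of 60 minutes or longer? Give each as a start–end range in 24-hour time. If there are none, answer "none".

Rania ∩ Nikolai: 09:30–12:30, 18:00–19:00.
Windows ≥ 60 min: 09:30–12:30, 18:00–19:00.

09:30–12:30, 18:00–19:00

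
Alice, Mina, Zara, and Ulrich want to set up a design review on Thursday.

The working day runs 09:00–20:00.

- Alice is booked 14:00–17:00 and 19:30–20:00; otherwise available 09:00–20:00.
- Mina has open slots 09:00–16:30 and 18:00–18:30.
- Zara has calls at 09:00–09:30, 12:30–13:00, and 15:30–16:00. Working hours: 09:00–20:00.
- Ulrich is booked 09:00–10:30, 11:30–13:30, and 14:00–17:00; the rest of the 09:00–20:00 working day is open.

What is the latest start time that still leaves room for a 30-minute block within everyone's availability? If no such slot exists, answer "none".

Alice free within 09:00–20:00: 09:00–14:00, 17:00–19:30.
Zara free within 09:00–20:00: 09:30–12:30, 13:00–15:30, 16:00–20:00.
Ulrich free within 09:00–20:00: 10:30–11:30, 13:30–14:00, 17:00–20:00.
Alice ∩ Mina: 09:00–14:00, 18:00–18:30.
Alice ∩ Mina ∩ Zara: 09:30–12:30, 13:00–14:00, 18:00–18:30.
Alice ∩ Mina ∩ Zara ∩ Ulrich: 10:30–11:30, 13:30–14:00, 18:00–18:30.
Windows ≥ 30 min: 10:30–11:30, 13:30–14:00, 18:00–18:30.
Latest start in the last window 18:00–18:30 is 18:30 − 30 min = 18:00.

18:00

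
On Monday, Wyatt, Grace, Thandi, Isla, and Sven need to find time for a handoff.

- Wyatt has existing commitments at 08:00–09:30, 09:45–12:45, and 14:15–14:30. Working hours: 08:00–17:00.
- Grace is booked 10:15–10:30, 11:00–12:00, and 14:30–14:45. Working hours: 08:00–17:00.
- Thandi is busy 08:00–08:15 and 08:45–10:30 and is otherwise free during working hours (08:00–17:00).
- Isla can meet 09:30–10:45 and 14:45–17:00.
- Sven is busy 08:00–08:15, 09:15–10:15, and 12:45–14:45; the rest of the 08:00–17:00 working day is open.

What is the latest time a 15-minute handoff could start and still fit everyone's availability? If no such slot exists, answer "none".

16:45

Wyatt free within 08:00–17:00: 09:30–09:45, 12:45–14:15, 14:30–17:00.
Grace free within 08:00–17:00: 08:00–10:15, 10:30–11:00, 12:00–14:30, 14:45–17:00.
Thandi free within 08:00–17:00: 08:15–08:45, 10:30–17:00.
Sven free within 08:00–17:00: 08:15–09:15, 10:15–12:45, 14:45–17:00.
Wyatt ∩ Grace: 09:30–09:45, 12:45–14:15, 14:45–17:00.
Wyatt ∩ Grace ∩ Thandi: 12:45–14:15, 14:45–17:00.
Wyatt ∩ Grace ∩ Thandi ∩ Isla: 14:45–17:00.
Wyatt ∩ Grace ∩ Thandi ∩ Isla ∩ Sven: 14:45–17:00.
Windows ≥ 15 min: 14:45–17:00.
Latest start in the last window 14:45–17:00 is 17:00 − 15 min = 16:45.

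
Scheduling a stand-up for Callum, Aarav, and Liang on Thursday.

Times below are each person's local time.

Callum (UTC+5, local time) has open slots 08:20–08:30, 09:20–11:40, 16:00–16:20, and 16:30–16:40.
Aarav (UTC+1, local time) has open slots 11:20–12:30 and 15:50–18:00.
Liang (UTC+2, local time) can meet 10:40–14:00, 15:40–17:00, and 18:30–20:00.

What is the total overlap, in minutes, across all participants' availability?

Callum → UTC: 03:20–03:30, 04:20–06:40, 11:00–11:20, 11:30–11:40.
Aarav → UTC: 10:20–11:30, 14:50–17:00.
Liang → UTC: 08:40–12:00, 13:40–15:00, 16:30–18:00.
Callum ∩ Aarav: 11:00–11:20.
Callum ∩ Aarav ∩ Liang: 11:00–11:20.
Total common minutes: 20.

20 minutes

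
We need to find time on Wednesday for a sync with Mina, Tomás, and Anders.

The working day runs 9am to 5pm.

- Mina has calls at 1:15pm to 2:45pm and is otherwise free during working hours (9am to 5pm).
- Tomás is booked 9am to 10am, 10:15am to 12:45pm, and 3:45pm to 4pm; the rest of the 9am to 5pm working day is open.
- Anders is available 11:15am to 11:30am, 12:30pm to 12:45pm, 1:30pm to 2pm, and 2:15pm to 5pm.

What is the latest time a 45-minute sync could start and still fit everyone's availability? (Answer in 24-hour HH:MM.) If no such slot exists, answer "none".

Mina free within 09:00–17:00: 09:00–13:15, 14:45–17:00.
Tomás free within 09:00–17:00: 10:00–10:15, 12:45–15:45, 16:00–17:00.
Mina ∩ Tomás: 10:00–10:15, 12:45–13:15, 14:45–15:45, 16:00–17:00.
Mina ∩ Tomás ∩ Anders: 14:45–15:45, 16:00–17:00.
Windows ≥ 45 min: 14:45–15:45, 16:00–17:00.
Latest start in the last window 16:00–17:00 is 17:00 − 45 min = 16:15.

16:15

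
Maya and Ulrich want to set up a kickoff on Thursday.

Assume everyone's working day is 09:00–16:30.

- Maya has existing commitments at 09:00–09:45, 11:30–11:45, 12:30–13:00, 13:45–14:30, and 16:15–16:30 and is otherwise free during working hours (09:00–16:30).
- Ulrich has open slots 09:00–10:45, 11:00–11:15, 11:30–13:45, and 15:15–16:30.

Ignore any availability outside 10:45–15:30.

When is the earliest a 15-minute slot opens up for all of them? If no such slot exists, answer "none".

Maya free within 09:00–16:30: 09:45–11:30, 11:45–12:30, 13:00–13:45, 14:30–16:15.
Maya ∩ Ulrich: 09:45–10:45, 11:00–11:15, 11:45–12:30, 13:00–13:45, 15:15–16:15.
Restricted to 10:45–15:30: 11:00–11:15, 11:45–12:30, 13:00–13:45, 15:15–15:30.
Windows ≥ 15 min: 11:00–11:15, 11:45–12:30, 13:00–13:45, 15:15–15:30.
Earliest such window starts at 11:00.

11:00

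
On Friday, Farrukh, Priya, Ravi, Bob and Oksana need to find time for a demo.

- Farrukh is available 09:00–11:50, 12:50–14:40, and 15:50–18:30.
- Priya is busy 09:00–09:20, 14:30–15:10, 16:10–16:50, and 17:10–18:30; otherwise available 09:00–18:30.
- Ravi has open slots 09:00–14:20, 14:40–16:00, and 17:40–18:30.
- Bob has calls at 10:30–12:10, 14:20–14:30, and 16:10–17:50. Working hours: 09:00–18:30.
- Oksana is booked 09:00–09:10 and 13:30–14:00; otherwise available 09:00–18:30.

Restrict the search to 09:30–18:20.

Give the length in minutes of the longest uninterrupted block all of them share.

Priya free within 09:00–18:30: 09:20–14:30, 15:10–16:10, 16:50–17:10.
Bob free within 09:00–18:30: 09:00–10:30, 12:10–14:20, 14:30–16:10, 17:50–18:30.
Oksana free within 09:00–18:30: 09:10–13:30, 14:00–18:30.
Farrukh ∩ Priya: 09:20–11:50, 12:50–14:30, 15:50–16:10, 16:50–17:10.
Farrukh ∩ Priya ∩ Ravi: 09:20–11:50, 12:50–14:20, 15:50–16:00.
Farrukh ∩ Priya ∩ Ravi ∩ Bob: 09:20–10:30, 12:50–14:20, 15:50–16:00.
Farrukh ∩ Priya ∩ Ravi ∩ Bob ∩ Oksana: 09:20–10:30, 12:50–13:30, 14:00–14:20, 15:50–16:00.
Restricted to 09:30–18:20: 09:30–10:30, 12:50–13:30, 14:00–14:20, 15:50–16:00.
Common window lengths: 60, 40, 20, 10 min; longest is 60.

60 minutes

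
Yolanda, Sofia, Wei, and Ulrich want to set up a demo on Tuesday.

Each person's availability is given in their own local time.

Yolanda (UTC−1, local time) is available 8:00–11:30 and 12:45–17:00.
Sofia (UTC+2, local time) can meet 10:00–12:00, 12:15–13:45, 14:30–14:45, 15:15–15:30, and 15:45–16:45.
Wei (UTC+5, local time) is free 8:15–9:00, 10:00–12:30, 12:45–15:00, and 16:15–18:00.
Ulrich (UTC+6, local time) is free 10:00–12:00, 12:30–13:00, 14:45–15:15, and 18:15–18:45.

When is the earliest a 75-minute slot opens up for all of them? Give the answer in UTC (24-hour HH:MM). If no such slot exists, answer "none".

none

Yolanda → UTC: 09:00–12:30, 13:45–18:00.
Sofia → UTC: 08:00–10:00, 10:15–11:45, 12:30–12:45, 13:15–13:30, 13:45–14:45.
Wei → UTC: 03:15–04:00, 05:00–07:30, 07:45–10:00, 11:15–13:00.
Ulrich → UTC: 04:00–06:00, 06:30–07:00, 08:45–09:15, 12:15–12:45.
Yolanda ∩ Sofia: 09:00–10:00, 10:15–11:45, 13:45–14:45.
Yolanda ∩ Sofia ∩ Wei: 09:00–10:00, 11:15–11:45.
Yolanda ∩ Sofia ∩ Wei ∩ Ulrich: 09:00–09:15.
Windows ≥ 75 min: (none).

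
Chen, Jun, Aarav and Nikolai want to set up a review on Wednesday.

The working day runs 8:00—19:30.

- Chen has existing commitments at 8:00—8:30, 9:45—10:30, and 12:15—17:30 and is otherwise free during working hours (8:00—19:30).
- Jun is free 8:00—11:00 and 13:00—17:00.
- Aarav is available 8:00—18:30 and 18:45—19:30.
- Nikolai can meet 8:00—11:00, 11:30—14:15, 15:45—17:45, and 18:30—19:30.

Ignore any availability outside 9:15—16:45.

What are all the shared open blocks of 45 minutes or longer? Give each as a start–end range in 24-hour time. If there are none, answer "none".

Chen free within 08:00–19:30: 08:30–09:45, 10:30–12:15, 17:30–19:30.
Chen ∩ Jun: 08:30–09:45, 10:30–11:00.
Chen ∩ Jun ∩ Aarav: 08:30–09:45, 10:30–11:00.
Chen ∩ Jun ∩ Aarav ∩ Nikolai: 08:30–09:45, 10:30–11:00.
Restricted to 09:15–16:45: 09:15–09:45, 10:30–11:00.
Windows ≥ 45 min: (none).

none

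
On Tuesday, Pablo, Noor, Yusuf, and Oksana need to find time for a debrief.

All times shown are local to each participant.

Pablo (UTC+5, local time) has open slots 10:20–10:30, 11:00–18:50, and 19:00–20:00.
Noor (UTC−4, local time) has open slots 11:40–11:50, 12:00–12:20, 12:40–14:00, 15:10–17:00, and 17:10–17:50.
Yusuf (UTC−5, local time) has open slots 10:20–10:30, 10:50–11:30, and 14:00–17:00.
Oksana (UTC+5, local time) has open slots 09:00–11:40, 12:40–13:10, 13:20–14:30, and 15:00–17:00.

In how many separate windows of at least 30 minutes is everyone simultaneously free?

Pablo → UTC: 05:20–05:30, 06:00–13:50, 14:00–15:00.
Noor → UTC: 15:40–15:50, 16:00–16:20, 16:40–18:00, 19:10–21:00, 21:10–21:50.
Yusuf → UTC: 15:20–15:30, 15:50–16:30, 19:00–22:00.
Oksana → UTC: 04:00–06:40, 07:40–08:10, 08:20–09:30, 10:00–12:00.
Pablo ∩ Noor: (none).
Pablo ∩ Noor ∩ Yusuf: (none).
Pablo ∩ Noor ∩ Yusuf ∩ Oksana: (none).
Windows ≥ 30 min: (none).
That's 0 windows.

0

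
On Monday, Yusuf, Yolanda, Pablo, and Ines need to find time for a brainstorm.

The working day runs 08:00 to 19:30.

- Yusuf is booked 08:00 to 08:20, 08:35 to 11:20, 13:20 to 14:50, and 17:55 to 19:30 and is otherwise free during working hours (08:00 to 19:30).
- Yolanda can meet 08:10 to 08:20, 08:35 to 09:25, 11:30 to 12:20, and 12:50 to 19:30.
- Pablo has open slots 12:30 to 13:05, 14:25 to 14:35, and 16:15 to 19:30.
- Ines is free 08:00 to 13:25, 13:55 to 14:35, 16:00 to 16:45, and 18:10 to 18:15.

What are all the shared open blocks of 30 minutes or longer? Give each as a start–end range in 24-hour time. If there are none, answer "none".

16:15–16:45

Yusuf free within 08:00–19:30: 08:20–08:35, 11:20–13:20, 14:50–17:55.
Yusuf ∩ Yolanda: 11:30–12:20, 12:50–13:20, 14:50–17:55.
Yusuf ∩ Yolanda ∩ Pablo: 12:50–13:05, 16:15–17:55.
Yusuf ∩ Yolanda ∩ Pablo ∩ Ines: 12:50–13:05, 16:15–16:45.
Windows ≥ 30 min: 16:15–16:45.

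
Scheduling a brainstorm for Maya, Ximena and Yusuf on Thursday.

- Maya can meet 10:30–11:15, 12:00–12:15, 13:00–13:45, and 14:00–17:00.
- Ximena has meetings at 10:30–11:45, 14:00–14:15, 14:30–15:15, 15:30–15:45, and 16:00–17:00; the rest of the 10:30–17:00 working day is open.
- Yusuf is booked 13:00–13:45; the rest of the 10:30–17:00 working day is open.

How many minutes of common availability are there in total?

Ximena free within 10:30–17:00: 11:45–14:00, 14:15–14:30, 15:15–15:30, 15:45–16:00.
Yusuf free within 10:30–17:00: 10:30–13:00, 13:45–17:00.
Maya ∩ Ximena: 12:00–12:15, 13:00–13:45, 14:15–14:30, 15:15–15:30, 15:45–16:00.
Maya ∩ Ximena ∩ Yusuf: 12:00–12:15, 14:15–14:30, 15:15–15:30, 15:45–16:00.
Total common minutes: 15 + 15 + 15 + 15 = 60.

60 minutes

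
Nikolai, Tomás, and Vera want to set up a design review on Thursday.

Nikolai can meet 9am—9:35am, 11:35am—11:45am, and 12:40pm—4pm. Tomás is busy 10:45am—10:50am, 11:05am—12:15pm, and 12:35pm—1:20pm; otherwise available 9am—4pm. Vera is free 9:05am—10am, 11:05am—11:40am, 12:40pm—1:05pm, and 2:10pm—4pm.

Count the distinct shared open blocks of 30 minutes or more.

2

Tomás free within 09:00–16:00: 09:00–10:45, 10:50–11:05, 12:15–12:35, 13:20–16:00.
Nikolai ∩ Tomás: 09:00–09:35, 13:20–16:00.
Nikolai ∩ Tomás ∩ Vera: 09:05–09:35, 14:10–16:00.
Windows ≥ 30 min: 09:05–09:35, 14:10–16:00.
That's 2 windows.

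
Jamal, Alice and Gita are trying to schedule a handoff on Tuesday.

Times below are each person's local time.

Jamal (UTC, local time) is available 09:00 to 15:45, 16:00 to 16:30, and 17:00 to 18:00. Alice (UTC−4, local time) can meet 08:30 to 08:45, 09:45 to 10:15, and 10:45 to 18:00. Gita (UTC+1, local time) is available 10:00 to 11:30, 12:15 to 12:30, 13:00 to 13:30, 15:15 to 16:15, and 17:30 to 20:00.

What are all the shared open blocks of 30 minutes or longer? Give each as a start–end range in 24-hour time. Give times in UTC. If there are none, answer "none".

14:45–15:15, 17:00–18:00

Jamal → UTC: 09:00–15:45, 16:00–16:30, 17:00–18:00.
Alice → UTC: 12:30–12:45, 13:45–14:15, 14:45–22:00.
Gita → UTC: 09:00–10:30, 11:15–11:30, 12:00–12:30, 14:15–15:15, 16:30–19:00.
Jamal ∩ Alice: 12:30–12:45, 13:45–14:15, 14:45–15:45, 16:00–16:30, 17:00–18:00.
Jamal ∩ Alice ∩ Gita: 14:45–15:15, 17:00–18:00.
Windows ≥ 30 min: 14:45–15:15, 17:00–18:00.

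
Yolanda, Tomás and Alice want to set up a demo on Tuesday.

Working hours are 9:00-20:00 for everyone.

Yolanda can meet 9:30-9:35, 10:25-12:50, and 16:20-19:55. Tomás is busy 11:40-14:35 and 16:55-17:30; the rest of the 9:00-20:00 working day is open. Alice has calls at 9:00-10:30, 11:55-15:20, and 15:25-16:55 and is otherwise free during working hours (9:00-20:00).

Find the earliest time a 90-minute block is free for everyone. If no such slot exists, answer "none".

17:30

Tomás free within 09:00–20:00: 09:00–11:40, 14:35–16:55, 17:30–20:00.
Alice free within 09:00–20:00: 10:30–11:55, 15:20–15:25, 16:55–20:00.
Yolanda ∩ Tomás: 09:30–09:35, 10:25–11:40, 16:20–16:55, 17:30–19:55.
Yolanda ∩ Tomás ∩ Alice: 10:30–11:40, 17:30–19:55.
Windows ≥ 90 min: 17:30–19:55.
Earliest such window starts at 17:30.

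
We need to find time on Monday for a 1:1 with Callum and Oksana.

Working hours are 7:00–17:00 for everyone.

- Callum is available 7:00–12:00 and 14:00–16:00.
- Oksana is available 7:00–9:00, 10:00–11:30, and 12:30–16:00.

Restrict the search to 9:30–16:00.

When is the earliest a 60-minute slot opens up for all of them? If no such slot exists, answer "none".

10:00

Callum ∩ Oksana: 07:00–09:00, 10:00–11:30, 14:00–16:00.
Restricted to 09:30–16:00: 10:00–11:30, 14:00–16:00.
Windows ≥ 60 min: 10:00–11:30, 14:00–16:00.
Earliest such window starts at 10:00.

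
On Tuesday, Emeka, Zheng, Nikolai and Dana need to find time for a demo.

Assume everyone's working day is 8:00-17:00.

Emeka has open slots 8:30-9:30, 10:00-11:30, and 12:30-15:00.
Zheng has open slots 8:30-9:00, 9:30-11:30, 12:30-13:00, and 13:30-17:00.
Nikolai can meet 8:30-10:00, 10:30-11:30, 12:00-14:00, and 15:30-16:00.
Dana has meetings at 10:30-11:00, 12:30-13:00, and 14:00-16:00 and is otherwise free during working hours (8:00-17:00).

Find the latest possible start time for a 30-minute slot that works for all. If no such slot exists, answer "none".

13:30

Dana free within 08:00–17:00: 08:00–10:30, 11:00–12:30, 13:00–14:00, 16:00–17:00.
Emeka ∩ Zheng: 08:30–09:00, 10:00–11:30, 12:30–13:00, 13:30–15:00.
Emeka ∩ Zheng ∩ Nikolai: 08:30–09:00, 10:30–11:30, 12:30–13:00, 13:30–14:00.
Emeka ∩ Zheng ∩ Nikolai ∩ Dana: 08:30–09:00, 11:00–11:30, 13:30–14:00.
Windows ≥ 30 min: 08:30–09:00, 11:00–11:30, 13:30–14:00.
Latest start in the last window 13:30–14:00 is 14:00 − 30 min = 13:30.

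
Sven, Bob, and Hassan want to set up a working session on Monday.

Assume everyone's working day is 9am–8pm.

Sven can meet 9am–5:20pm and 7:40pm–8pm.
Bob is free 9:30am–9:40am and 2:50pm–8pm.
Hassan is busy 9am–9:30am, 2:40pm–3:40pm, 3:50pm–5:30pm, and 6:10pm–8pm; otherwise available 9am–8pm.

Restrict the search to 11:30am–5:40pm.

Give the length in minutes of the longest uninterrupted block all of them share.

10 minutes

Hassan free within 09:00–20:00: 09:30–14:40, 15:40–15:50, 17:30–18:10.
Sven ∩ Bob: 09:30–09:40, 14:50–17:20, 19:40–20:00.
Sven ∩ Bob ∩ Hassan: 09:30–09:40, 15:40–15:50.
Restricted to 11:30–17:40: 15:40–15:50.
Single common window of 10 minutes.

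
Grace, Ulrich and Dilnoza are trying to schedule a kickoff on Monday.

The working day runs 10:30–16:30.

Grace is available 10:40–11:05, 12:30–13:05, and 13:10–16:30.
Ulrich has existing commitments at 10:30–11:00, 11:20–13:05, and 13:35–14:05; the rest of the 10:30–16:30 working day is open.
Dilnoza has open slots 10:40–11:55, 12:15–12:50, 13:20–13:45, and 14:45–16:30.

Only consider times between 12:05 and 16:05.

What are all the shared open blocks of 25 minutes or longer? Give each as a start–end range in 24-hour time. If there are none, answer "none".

Ulrich free within 10:30–16:30: 11:00–11:20, 13:05–13:35, 14:05–16:30.
Grace ∩ Ulrich: 11:00–11:05, 13:10–13:35, 14:05–16:30.
Grace ∩ Ulrich ∩ Dilnoza: 11:00–11:05, 13:20–13:35, 14:45–16:30.
Restricted to 12:05–16:05: 13:20–13:35, 14:45–16:05.
Windows ≥ 25 min: 14:45–16:05.

14:45–16:05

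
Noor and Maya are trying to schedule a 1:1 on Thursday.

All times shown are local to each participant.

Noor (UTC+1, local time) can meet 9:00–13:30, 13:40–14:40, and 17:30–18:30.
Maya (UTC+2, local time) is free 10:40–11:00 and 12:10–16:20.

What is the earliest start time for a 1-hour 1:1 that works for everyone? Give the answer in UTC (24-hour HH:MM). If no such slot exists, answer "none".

10:10

Noor → UTC: 08:00–12:30, 12:40–13:40, 16:30–17:30.
Maya → UTC: 08:40–09:00, 10:10–14:20.
Noor ∩ Maya: 08:40–09:00, 10:10–12:30, 12:40–13:40.
Windows ≥ 60 min: 10:10–12:30, 12:40–13:40.
Earliest such window starts at 10:10.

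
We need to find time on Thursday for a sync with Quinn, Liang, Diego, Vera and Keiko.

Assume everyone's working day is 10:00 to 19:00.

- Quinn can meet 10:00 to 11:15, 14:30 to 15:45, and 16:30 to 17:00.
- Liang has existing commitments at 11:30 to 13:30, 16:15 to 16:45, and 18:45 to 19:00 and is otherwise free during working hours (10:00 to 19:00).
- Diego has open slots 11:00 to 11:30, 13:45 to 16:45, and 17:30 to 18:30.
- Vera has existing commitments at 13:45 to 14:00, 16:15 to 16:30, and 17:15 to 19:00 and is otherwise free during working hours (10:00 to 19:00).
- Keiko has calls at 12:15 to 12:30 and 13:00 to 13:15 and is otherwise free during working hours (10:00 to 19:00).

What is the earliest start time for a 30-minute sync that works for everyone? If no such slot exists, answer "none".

14:30

Liang free within 10:00–19:00: 10:00–11:30, 13:30–16:15, 16:45–18:45.
Vera free within 10:00–19:00: 10:00–13:45, 14:00–16:15, 16:30–17:15.
Keiko free within 10:00–19:00: 10:00–12:15, 12:30–13:00, 13:15–19:00.
Quinn ∩ Liang: 10:00–11:15, 14:30–15:45, 16:45–17:00.
Quinn ∩ Liang ∩ Diego: 11:00–11:15, 14:30–15:45.
Quinn ∩ Liang ∩ Diego ∩ Vera: 11:00–11:15, 14:30–15:45.
Quinn ∩ Liang ∩ Diego ∩ Vera ∩ Keiko: 11:00–11:15, 14:30–15:45.
Windows ≥ 30 min: 14:30–15:45.
Earliest such window starts at 14:30.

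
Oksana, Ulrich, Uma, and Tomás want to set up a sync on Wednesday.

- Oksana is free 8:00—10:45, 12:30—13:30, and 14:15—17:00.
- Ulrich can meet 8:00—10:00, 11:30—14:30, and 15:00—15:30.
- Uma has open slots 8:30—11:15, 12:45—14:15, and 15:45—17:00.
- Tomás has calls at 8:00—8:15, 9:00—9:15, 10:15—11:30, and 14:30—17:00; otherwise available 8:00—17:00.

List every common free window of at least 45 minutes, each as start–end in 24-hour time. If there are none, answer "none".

Tomás free within 08:00–17:00: 08:15–09:00, 09:15–10:15, 11:30–14:30.
Oksana ∩ Ulrich: 08:00–10:00, 12:30–13:30, 14:15–14:30, 15:00–15:30.
Oksana ∩ Ulrich ∩ Uma: 08:30–10:00, 12:45–13:30.
Oksana ∩ Ulrich ∩ Uma ∩ Tomás: 08:30–09:00, 09:15–10:00, 12:45–13:30.
Windows ≥ 45 min: 09:15–10:00, 12:45–13:30.

09:15–10:00, 12:45–13:30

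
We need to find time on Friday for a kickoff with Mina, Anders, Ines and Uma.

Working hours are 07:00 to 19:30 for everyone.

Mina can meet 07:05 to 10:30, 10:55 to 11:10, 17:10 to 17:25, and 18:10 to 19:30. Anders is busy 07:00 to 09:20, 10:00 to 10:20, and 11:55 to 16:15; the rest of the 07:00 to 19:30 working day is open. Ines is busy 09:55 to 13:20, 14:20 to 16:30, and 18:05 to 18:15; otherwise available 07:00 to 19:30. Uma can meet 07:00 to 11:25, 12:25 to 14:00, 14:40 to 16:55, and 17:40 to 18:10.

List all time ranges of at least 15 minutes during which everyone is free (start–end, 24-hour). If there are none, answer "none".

Anders free within 07:00–19:30: 09:20–10:00, 10:20–11:55, 16:15–19:30.
Ines free within 07:00–19:30: 07:00–09:55, 13:20–14:20, 16:30–18:05, 18:15–19:30.
Mina ∩ Anders: 09:20–10:00, 10:20–10:30, 10:55–11:10, 17:10–17:25, 18:10–19:30.
Mina ∩ Anders ∩ Ines: 09:20–09:55, 17:10–17:25, 18:15–19:30.
Mina ∩ Anders ∩ Ines ∩ Uma: 09:20–09:55.
Windows ≥ 15 min: 09:20–09:55.

09:20–09:55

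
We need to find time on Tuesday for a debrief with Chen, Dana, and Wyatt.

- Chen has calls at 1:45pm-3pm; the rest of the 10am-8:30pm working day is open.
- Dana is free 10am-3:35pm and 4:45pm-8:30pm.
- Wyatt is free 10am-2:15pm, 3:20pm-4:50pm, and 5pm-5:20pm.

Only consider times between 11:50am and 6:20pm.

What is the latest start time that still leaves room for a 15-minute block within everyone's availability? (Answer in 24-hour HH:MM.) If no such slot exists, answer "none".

17:05

Chen free within 10:00–20:30: 10:00–13:45, 15:00–20:30.
Chen ∩ Dana: 10:00–13:45, 15:00–15:35, 16:45–20:30.
Chen ∩ Dana ∩ Wyatt: 10:00–13:45, 15:20–15:35, 16:45–16:50, 17:00–17:20.
Restricted to 11:50–18:20: 11:50–13:45, 15:20–15:35, 16:45–16:50, 17:00–17:20.
Windows ≥ 15 min: 11:50–13:45, 15:20–15:35, 17:00–17:20.
Latest start in the last window 17:00–17:20 is 17:20 − 15 min = 17:05.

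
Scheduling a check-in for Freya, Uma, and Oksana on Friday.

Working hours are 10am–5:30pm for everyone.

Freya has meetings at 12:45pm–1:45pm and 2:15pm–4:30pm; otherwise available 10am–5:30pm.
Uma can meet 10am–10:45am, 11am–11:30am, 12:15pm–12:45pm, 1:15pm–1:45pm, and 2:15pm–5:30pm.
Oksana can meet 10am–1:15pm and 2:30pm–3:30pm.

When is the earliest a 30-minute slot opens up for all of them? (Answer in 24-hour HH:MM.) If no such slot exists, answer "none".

10:00

Freya free within 10:00–17:30: 10:00–12:45, 13:45–14:15, 16:30–17:30.
Freya ∩ Uma: 10:00–10:45, 11:00–11:30, 12:15–12:45, 16:30–17:30.
Freya ∩ Uma ∩ Oksana: 10:00–10:45, 11:00–11:30, 12:15–12:45.
Windows ≥ 30 min: 10:00–10:45, 11:00–11:30, 12:15–12:45.
Earliest such window starts at 10:00.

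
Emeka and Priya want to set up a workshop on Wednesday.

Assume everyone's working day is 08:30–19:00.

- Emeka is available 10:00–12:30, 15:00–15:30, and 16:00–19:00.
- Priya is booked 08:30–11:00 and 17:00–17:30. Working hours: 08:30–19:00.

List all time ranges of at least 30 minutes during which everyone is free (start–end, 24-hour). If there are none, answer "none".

11:00–12:30, 15:00–15:30, 16:00–17:00, 17:30–19:00

Priya free within 08:30–19:00: 11:00–17:00, 17:30–19:00.
Emeka ∩ Priya: 11:00–12:30, 15:00–15:30, 16:00–17:00, 17:30–19:00.
Windows ≥ 30 min: 11:00–12:30, 15:00–15:30, 16:00–17:00, 17:30–19:00.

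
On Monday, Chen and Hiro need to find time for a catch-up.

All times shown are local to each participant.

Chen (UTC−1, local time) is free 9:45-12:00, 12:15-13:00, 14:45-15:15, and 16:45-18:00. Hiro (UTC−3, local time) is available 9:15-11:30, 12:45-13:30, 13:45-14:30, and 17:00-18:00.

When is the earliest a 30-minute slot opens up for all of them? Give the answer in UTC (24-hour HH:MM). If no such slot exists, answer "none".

12:15

Chen → UTC: 10:45–13:00, 13:15–14:00, 15:45–16:15, 17:45–19:00.
Hiro → UTC: 12:15–14:30, 15:45–16:30, 16:45–17:30, 20:00–21:00.
Chen ∩ Hiro: 12:15–13:00, 13:15–14:00, 15:45–16:15.
Windows ≥ 30 min: 12:15–13:00, 13:15–14:00, 15:45–16:15.
Earliest such window starts at 12:15.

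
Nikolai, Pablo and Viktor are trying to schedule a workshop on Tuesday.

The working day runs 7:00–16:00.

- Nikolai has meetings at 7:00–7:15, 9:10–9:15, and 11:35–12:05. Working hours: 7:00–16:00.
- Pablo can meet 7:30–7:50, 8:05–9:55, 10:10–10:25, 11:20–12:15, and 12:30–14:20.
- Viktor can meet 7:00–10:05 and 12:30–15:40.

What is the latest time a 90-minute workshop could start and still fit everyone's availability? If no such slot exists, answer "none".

Nikolai free within 07:00–16:00: 07:15–09:10, 09:15–11:35, 12:05–16:00.
Nikolai ∩ Pablo: 07:30–07:50, 08:05–09:10, 09:15–09:55, 10:10–10:25, 11:20–11:35, 12:05–12:15, 12:30–14:20.
Nikolai ∩ Pablo ∩ Viktor: 07:30–07:50, 08:05–09:10, 09:15–09:55, 12:30–14:20.
Windows ≥ 90 min: 12:30–14:20.
Latest start in the last window 12:30–14:20 is 14:20 − 90 min = 12:50.

12:50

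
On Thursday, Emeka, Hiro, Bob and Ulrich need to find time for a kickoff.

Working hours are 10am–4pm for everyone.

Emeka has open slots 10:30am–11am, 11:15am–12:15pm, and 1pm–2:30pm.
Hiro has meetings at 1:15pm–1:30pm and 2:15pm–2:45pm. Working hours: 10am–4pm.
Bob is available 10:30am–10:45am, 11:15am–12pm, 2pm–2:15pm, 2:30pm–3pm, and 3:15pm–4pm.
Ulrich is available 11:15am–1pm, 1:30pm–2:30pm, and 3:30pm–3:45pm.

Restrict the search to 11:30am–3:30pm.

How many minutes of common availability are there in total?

Hiro free within 10:00–16:00: 10:00–13:15, 13:30–14:15, 14:45–16:00.
Emeka ∩ Hiro: 10:30–11:00, 11:15–12:15, 13:00–13:15, 13:30–14:15.
Emeka ∩ Hiro ∩ Bob: 10:30–10:45, 11:15–12:00, 14:00–14:15.
Emeka ∩ Hiro ∩ Bob ∩ Ulrich: 11:15–12:00, 14:00–14:15.
Restricted to 11:30–15:30: 11:30–12:00, 14:00–14:15.
Total common minutes: 30 + 15 = 45.

45 minutes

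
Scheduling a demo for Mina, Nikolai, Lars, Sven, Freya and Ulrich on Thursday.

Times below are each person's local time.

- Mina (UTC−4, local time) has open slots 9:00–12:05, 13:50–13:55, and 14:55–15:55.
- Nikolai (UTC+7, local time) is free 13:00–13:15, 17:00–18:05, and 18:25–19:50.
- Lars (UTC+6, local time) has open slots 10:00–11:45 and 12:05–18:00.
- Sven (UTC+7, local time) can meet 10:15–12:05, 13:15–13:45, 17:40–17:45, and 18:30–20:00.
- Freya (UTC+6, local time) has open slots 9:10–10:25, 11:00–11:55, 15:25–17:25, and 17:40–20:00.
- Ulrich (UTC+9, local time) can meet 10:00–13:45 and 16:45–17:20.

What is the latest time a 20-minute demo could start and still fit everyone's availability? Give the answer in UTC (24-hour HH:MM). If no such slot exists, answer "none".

Mina → UTC: 13:00–16:05, 17:50–17:55, 18:55–19:55.
Nikolai → UTC: 06:00–06:15, 10:00–11:05, 11:25–12:50.
Lars → UTC: 04:00–05:45, 06:05–12:00.
Sven → UTC: 03:15–05:05, 06:15–06:45, 10:40–10:45, 11:30–13:00.
Freya → UTC: 03:10–04:25, 05:00–05:55, 09:25–11:25, 11:40–14:00.
Ulrich → UTC: 01:00–04:45, 07:45–08:20.
Mina ∩ Nikolai: (none).
Mina ∩ Nikolai ∩ Lars: (none).
Mina ∩ Nikolai ∩ Lars ∩ Sven: (none).
Mina ∩ Nikolai ∩ Lars ∩ Sven ∩ Freya: (none).
Mina ∩ Nikolai ∩ Lars ∩ Sven ∩ Freya ∩ Ulrich: (none).
Windows ≥ 20 min: (none).

none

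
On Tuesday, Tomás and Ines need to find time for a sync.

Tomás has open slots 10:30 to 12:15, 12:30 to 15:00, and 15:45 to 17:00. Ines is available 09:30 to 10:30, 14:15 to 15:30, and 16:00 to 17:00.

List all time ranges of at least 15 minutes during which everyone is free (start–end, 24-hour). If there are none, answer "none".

14:15–15:00, 16:00–17:00

Tomás ∩ Ines: 14:15–15:00, 16:00–17:00.
Windows ≥ 15 min: 14:15–15:00, 16:00–17:00.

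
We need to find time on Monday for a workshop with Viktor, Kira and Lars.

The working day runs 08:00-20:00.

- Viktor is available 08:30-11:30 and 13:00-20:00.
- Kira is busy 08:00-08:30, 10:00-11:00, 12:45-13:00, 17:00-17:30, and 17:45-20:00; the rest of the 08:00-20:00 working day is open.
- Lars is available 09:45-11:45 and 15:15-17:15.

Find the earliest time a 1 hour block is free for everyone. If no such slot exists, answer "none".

Kira free within 08:00–20:00: 08:30–10:00, 11:00–12:45, 13:00–17:00, 17:30–17:45.
Viktor ∩ Kira: 08:30–10:00, 11:00–11:30, 13:00–17:00, 17:30–17:45.
Viktor ∩ Kira ∩ Lars: 09:45–10:00, 11:00–11:30, 15:15–17:00.
Windows ≥ 60 min: 15:15–17:00.
Earliest such window starts at 15:15.

15:15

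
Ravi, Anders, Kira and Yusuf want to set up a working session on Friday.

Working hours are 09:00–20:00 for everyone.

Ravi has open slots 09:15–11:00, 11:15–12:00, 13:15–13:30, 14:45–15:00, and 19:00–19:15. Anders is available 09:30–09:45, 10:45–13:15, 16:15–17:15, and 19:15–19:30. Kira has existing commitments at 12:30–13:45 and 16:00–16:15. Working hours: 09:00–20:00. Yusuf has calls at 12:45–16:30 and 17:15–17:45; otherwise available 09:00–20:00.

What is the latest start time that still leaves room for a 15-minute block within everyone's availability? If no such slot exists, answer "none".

11:45

Kira free within 09:00–20:00: 09:00–12:30, 13:45–16:00, 16:15–20:00.
Yusuf free within 09:00–20:00: 09:00–12:45, 16:30–17:15, 17:45–20:00.
Ravi ∩ Anders: 09:30–09:45, 10:45–11:00, 11:15–12:00.
Ravi ∩ Anders ∩ Kira: 09:30–09:45, 10:45–11:00, 11:15–12:00.
Ravi ∩ Anders ∩ Kira ∩ Yusuf: 09:30–09:45, 10:45–11:00, 11:15–12:00.
Windows ≥ 15 min: 09:30–09:45, 10:45–11:00, 11:15–12:00.
Latest start in the last window 11:15–12:00 is 12:00 − 15 min = 11:45.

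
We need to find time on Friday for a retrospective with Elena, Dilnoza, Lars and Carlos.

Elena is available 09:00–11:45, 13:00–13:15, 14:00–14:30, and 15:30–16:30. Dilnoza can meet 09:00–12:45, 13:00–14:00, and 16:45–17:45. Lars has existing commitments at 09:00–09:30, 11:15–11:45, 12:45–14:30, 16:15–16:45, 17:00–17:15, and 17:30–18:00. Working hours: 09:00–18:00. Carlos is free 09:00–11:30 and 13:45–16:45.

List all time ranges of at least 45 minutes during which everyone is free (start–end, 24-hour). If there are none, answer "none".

09:30–11:15

Lars free within 09:00–18:00: 09:30–11:15, 11:45–12:45, 14:30–16:15, 16:45–17:00, 17:15–17:30.
Elena ∩ Dilnoza: 09:00–11:45, 13:00–13:15.
Elena ∩ Dilnoza ∩ Lars: 09:30–11:15.
Elena ∩ Dilnoza ∩ Lars ∩ Carlos: 09:30–11:15.
Windows ≥ 45 min: 09:30–11:15.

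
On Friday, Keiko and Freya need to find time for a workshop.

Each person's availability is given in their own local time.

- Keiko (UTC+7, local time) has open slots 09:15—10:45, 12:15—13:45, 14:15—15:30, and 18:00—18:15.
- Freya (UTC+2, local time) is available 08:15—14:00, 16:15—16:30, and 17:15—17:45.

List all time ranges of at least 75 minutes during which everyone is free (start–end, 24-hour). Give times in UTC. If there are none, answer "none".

Keiko → UTC: 02:15–03:45, 05:15–06:45, 07:15–08:30, 11:00–11:15.
Freya → UTC: 06:15–12:00, 14:15–14:30, 15:15–15:45.
Keiko ∩ Freya: 06:15–06:45, 07:15–08:30, 11:00–11:15.
Windows ≥ 75 min: 07:15–08:30.

07:15–08:30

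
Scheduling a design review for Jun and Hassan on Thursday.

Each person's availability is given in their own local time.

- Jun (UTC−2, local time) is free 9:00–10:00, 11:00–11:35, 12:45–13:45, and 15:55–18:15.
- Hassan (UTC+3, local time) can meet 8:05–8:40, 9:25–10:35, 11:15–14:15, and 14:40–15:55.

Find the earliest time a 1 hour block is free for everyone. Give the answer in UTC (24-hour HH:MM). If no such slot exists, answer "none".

none

Jun → UTC: 11:00–12:00, 13:00–13:35, 14:45–15:45, 17:55–20:15.
Hassan → UTC: 05:05–05:40, 06:25–07:35, 08:15–11:15, 11:40–12:55.
Jun ∩ Hassan: 11:00–11:15, 11:40–12:00.
Windows ≥ 60 min: (none).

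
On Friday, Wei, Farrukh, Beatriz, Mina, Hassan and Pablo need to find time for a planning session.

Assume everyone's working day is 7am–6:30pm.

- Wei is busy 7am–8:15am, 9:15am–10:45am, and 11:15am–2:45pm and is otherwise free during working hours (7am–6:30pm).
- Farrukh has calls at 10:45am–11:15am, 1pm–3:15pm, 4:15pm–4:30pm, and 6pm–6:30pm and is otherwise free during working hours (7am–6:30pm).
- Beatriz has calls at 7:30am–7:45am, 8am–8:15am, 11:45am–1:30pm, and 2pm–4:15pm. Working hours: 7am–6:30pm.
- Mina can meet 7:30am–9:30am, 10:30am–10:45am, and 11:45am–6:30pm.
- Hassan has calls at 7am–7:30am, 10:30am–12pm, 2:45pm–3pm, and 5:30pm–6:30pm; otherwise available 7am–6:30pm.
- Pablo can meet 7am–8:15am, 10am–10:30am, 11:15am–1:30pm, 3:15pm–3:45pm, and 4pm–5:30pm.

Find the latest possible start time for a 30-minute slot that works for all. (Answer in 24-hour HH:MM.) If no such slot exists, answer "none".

Wei free within 07:00–18:30: 08:15–09:15, 10:45–11:15, 14:45–18:30.
Farrukh free within 07:00–18:30: 07:00–10:45, 11:15–13:00, 15:15–16:15, 16:30–18:00.
Beatriz free within 07:00–18:30: 07:00–07:30, 07:45–08:00, 08:15–11:45, 13:30–14:00, 16:15–18:30.
Hassan free within 07:00–18:30: 07:30–10:30, 12:00–14:45, 15:00–17:30.
Wei ∩ Farrukh: 08:15–09:15, 15:15–16:15, 16:30–18:00.
Wei ∩ Farrukh ∩ Beatriz: 08:15–09:15, 16:30–18:00.
Wei ∩ Farrukh ∩ Beatriz ∩ Mina: 08:15–09:15, 16:30–18:00.
Wei ∩ Farrukh ∩ Beatriz ∩ Mina ∩ Hassan: 08:15–09:15, 16:30–17:30.
Wei ∩ Farrukh ∩ Beatriz ∩ Mina ∩ Hassan ∩ Pablo: 16:30–17:30.
Windows ≥ 30 min: 16:30–17:30.
Latest start in the last window 16:30–17:30 is 17:30 − 30 min = 17:00.

17:00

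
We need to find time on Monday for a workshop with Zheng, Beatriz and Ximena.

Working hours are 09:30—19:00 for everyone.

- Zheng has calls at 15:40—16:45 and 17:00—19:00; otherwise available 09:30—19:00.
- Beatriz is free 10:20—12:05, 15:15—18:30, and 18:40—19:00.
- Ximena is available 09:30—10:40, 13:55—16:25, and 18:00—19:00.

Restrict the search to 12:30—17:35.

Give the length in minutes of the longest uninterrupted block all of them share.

25 minutes

Zheng free within 09:30–19:00: 09:30–15:40, 16:45–17:00.
Zheng ∩ Beatriz: 10:20–12:05, 15:15–15:40, 16:45–17:00.
Zheng ∩ Beatriz ∩ Ximena: 10:20–10:40, 15:15–15:40.
Restricted to 12:30–17:35: 15:15–15:40.
Single common window of 25 minutes.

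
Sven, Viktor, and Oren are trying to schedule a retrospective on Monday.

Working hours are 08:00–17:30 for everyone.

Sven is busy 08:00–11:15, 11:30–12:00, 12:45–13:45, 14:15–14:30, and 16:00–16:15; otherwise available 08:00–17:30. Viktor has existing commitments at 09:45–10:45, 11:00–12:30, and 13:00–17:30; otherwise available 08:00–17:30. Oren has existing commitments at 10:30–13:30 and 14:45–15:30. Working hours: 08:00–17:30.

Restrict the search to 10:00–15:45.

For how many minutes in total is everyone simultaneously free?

Sven free within 08:00–17:30: 11:15–11:30, 12:00–12:45, 13:45–14:15, 14:30–16:00, 16:15–17:30.
Viktor free within 08:00–17:30: 08:00–09:45, 10:45–11:00, 12:30–13:00.
Oren free within 08:00–17:30: 08:00–10:30, 13:30–14:45, 15:30–17:30.
Sven ∩ Viktor: 12:30–12:45.
Sven ∩ Viktor ∩ Oren: (none).
Restricted to 10:00–15:45: (none).
Total common minutes: 0.

0 minutes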